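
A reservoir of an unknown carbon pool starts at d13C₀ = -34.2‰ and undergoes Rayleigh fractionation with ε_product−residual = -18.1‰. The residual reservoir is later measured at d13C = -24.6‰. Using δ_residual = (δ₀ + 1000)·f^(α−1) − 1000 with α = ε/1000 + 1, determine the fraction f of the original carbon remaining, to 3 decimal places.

0.579

α − 1 = ε/1000 = -0.0181
(δ_res + 1000)/(δ₀ + 1000) = (-24.6 + 1000)/(-34.2 + 1000) = 975.4/965.8 = 1.009940
f = 1.009940^(1/-0.0181) = exp(ln(1.009940)/-0.0181) = exp(0.00989/-0.0181)
f = exp(-0.5465) = 0.5790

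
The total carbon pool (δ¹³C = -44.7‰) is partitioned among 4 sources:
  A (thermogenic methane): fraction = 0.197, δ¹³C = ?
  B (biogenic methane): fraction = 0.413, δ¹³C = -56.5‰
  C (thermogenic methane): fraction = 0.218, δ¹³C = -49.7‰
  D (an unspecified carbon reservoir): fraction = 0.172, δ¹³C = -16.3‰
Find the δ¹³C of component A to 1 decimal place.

Isotope mass balance: δ_bulk = Σ fᵢ·δᵢ.
-44.7 = 0.197×δ_A + 0.413×(-56.5) + 0.218×(-49.7) + 0.172×(-16.3)
0.197·δ_A = -44.7 − (-36.973) = -7.727
δ_A = -7.727 / 0.197 = -39.22‰

-39.2‰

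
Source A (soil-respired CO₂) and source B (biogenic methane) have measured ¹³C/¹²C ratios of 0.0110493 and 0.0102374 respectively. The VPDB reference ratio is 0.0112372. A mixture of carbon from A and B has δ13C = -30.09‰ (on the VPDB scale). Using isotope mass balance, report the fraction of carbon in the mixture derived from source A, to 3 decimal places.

0.815

δ_A = (0.0110493/0.0112372 − 1)×1000 = (0.983279 − 1)×1000 = -16.721‰
δ_B = (0.0102374/0.0112372 − 1)×1000 = (0.911028 − 1)×1000 = -88.972‰
f_A = (δ_mix − δ_B)/(δ_A − δ_B) = (-30.09 − (-88.972))/(-16.721 − (-88.972))
f_A = 58.882 / 72.251 = 0.8150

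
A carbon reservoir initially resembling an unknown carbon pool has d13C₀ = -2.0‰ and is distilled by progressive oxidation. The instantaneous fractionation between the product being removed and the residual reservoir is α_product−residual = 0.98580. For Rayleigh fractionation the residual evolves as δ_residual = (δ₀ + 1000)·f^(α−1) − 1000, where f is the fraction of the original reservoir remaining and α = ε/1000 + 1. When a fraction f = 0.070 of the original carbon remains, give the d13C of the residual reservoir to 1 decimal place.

Rayleigh residual: δ_res = (δ₀ + 1000)·f^(α−1) − 1000
α − 1 = -0.01420
f^(α−1) = 0.070^(-0.01420) = 1.038484
δ_res = (-2.0 + 1000) × 1.038484 − 1000 = 1036.407 − 1000 = 36.41‰

36.4‰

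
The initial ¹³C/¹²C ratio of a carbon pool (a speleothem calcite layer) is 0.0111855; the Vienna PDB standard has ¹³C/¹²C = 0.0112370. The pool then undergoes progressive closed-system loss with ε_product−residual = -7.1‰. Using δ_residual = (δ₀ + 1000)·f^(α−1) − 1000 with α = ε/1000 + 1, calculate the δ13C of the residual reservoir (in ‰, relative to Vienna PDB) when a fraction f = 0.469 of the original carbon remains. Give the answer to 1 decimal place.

0.8‰

δ₀ = (0.0111855/0.0112370 − 1)×1000 = (0.995417 − 1)×1000 = -4.583‰
α − 1 = ε/1000 = -0.0071
f^(α−1) = 0.469^(-0.0071) = 1.005390
δ_res = (-4.583 + 1000) × 1.005390 − 1000 = 1000.782 − 1000 = 0.78‰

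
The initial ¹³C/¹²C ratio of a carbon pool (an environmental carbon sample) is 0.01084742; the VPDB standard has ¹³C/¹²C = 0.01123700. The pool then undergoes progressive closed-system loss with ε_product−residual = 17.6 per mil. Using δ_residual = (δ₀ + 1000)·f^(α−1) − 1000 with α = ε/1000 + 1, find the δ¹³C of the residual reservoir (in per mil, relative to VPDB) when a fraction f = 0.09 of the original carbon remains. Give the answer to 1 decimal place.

-74.7 per mil

δ₀ = (0.01084742/0.01123700 − 1)×1000 = (0.965331 − 1)×1000 = -34.669 per mil
α − 1 = ε/1000 = 0.0176
f^(α−1) = 0.09^(0.0176) = 0.958506
δ_res = (-34.669 + 1000) × 0.958506 − 1000 = 925.275 − 1000 = -74.73 per mil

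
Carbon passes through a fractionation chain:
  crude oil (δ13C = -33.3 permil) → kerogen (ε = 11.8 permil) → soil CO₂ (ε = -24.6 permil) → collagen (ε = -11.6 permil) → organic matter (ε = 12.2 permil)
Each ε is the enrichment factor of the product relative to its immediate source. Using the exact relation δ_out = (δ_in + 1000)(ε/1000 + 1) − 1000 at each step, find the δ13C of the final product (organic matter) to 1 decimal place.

step 1: δ = (-33.30 + 1000)·(11.8/1000 + 1) − 1000 = -21.89 permil
step 2: δ = (-21.89 + 1000)·(-24.6/1000 + 1) − 1000 = -45.95 permil
step 3: δ = (-45.95 + 1000)·(-11.6/1000 + 1) − 1000 = -57.02 permil
step 4: δ = (-57.02 + 1000)·(12.2/1000 + 1) − 1000 = -45.52 permil

-45.5 permil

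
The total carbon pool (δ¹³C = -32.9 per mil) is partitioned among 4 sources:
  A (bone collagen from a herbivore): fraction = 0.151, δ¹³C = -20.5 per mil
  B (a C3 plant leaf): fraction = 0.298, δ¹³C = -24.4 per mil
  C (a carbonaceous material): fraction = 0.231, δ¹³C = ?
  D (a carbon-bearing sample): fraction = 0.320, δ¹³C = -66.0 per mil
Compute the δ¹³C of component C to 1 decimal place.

-6.1 per mil

Isotope mass balance: δ_bulk = Σ fᵢ·δᵢ.
-32.9 = 0.151×(-20.5) + 0.298×(-24.4) + 0.231×δ_C + 0.320×(-66.0)
0.231·δ_C = -32.9 − (-31.487) = -1.413
δ_C = -1.413 / 0.231 = -6.12 per mil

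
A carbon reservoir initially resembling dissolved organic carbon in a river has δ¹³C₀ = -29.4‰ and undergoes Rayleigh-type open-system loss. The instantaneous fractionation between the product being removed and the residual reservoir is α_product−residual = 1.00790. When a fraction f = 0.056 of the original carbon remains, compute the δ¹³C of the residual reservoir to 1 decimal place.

Rayleigh residual: δ_res = (δ₀ + 1000)·f^(α−1) − 1000
α − 1 = 0.00790
f^(α−1) = 0.056^(0.00790) = 0.977486
δ_res = (-29.4 + 1000) × 0.977486 − 1000 = 948.748 − 1000 = -51.25‰

-51.3‰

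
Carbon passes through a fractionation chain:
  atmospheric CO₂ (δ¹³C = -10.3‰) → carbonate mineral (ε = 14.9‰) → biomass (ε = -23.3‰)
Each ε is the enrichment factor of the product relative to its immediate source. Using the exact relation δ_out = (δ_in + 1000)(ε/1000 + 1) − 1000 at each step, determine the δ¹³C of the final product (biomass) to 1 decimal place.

step 1: δ = (-10.30 + 1000)·(14.9/1000 + 1) − 1000 = 4.45‰
step 2: δ = (4.45 + 1000)·(-23.3/1000 + 1) − 1000 = -18.96‰

-19.0‰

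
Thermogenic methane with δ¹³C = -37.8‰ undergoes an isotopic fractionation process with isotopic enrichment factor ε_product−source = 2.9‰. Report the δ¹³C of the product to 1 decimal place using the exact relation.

-35.0‰

Exactly, δ_product = (δ_source + 1000)·(ε/1000 + 1) − 1000.
δ_product = (-37.8 + 1000) × (2.9/1000 + 1) − 1000
δ_product = -35.01‰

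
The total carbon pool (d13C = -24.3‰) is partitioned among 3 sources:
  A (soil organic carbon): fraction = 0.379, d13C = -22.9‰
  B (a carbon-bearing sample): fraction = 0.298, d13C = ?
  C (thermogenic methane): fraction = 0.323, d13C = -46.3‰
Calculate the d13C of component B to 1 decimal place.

Isotope mass balance: δ_bulk = Σ fᵢ·δᵢ.
-24.3 = 0.379×(-22.9) + 0.298×δ_B + 0.323×(-46.3)
0.298·δ_B = -24.3 − (-23.634) = -0.666
δ_B = -0.666 / 0.298 = -2.23‰

-2.2‰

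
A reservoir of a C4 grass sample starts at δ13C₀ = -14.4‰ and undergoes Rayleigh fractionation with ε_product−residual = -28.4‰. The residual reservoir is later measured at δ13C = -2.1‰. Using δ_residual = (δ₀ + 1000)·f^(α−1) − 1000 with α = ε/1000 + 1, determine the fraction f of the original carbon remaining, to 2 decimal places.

0.65

α − 1 = ε/1000 = -0.0284
(δ_res + 1000)/(δ₀ + 1000) = (-2.1 + 1000)/(-14.4 + 1000) = 997.9/985.6 = 1.012480
f = 1.012480^(1/-0.0284) = exp(ln(1.012480)/-0.0284) = exp(0.01240/-0.0284)
f = exp(-0.4367) = 0.6462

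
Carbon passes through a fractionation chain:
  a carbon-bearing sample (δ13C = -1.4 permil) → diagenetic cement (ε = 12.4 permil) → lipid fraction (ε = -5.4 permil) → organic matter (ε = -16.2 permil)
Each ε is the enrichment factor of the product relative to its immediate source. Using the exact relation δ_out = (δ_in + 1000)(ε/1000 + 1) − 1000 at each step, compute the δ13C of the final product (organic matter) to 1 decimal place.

step 1: δ = (-1.40 + 1000)·(12.4/1000 + 1) − 1000 = 10.98 permil
step 2: δ = (10.98 + 1000)·(-5.4/1000 + 1) − 1000 = 5.52 permil
step 3: δ = (5.52 + 1000)·(-16.2/1000 + 1) − 1000 = -10.77 permil

-10.8 permil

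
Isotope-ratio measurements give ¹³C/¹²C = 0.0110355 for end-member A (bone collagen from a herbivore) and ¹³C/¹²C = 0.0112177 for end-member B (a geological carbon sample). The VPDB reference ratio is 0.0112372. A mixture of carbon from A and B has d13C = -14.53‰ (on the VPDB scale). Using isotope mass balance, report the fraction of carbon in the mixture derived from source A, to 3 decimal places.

0.789

δ_A = (0.0110355/0.0112372 − 1)×1000 = (0.982051 − 1)×1000 = -17.949‰
δ_B = (0.0112177/0.0112372 − 1)×1000 = (0.998265 − 1)×1000 = -1.735‰
f_A = (δ_mix − δ_B)/(δ_A − δ_B) = (-14.53 − (-1.735))/(-17.949 − (-1.735))
f_A = -12.795 / -16.214 = 0.7891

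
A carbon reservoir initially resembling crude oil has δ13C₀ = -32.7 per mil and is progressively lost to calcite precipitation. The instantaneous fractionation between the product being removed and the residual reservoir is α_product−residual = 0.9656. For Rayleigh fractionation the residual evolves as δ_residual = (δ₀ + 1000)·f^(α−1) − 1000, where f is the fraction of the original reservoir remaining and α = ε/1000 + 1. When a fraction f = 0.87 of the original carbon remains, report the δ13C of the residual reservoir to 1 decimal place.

Rayleigh residual: δ_res = (δ₀ + 1000)·f^(α−1) − 1000
α − 1 = -0.03440
f^(α−1) = 0.87^(-0.03440) = 1.004802
δ_res = (-32.7 + 1000) × 1.004802 − 1000 = 971.945 − 1000 = -28.05 per mil

-28.1 per mil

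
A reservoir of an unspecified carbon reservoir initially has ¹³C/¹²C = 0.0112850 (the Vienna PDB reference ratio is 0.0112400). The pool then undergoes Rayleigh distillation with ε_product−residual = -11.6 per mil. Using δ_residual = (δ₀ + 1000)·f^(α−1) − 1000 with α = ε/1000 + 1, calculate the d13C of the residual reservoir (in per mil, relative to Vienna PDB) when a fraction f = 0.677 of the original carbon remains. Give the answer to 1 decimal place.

8.6 per mil

δ₀ = (0.0112850/0.0112400 − 1)×1000 = (1.004004 − 1)×1000 = 4.004 per mil
α − 1 = ε/1000 = -0.0116
f^(α−1) = 0.677^(-0.0116) = 1.004535
δ_res = (4.004 + 1000) × 1.004535 − 1000 = 1008.557 − 1000 = 8.56 per mil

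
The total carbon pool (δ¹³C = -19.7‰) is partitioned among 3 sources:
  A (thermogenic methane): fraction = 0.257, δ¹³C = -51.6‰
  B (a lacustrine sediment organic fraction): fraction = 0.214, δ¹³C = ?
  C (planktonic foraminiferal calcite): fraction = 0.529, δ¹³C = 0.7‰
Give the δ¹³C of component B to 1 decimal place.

-31.8‰

Isotope mass balance: δ_bulk = Σ fᵢ·δᵢ.
-19.7 = 0.257×(-51.6) + 0.214×δ_B + 0.529×(0.7)
0.214·δ_B = -19.7 − (-12.891) = -6.809
δ_B = -6.809 / 0.214 = -31.82‰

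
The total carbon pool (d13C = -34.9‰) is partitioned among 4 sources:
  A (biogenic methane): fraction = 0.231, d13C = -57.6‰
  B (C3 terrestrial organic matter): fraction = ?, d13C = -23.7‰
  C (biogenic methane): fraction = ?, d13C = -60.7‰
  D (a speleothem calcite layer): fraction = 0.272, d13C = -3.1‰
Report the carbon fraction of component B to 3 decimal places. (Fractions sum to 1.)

0.255

Let f_B and f_C be the unknown fractions; fractions sum to 1 so f_B + f_C = 0.497.
Mass balance: Σ fᵢ·δᵢ = δ_bulk ⇒ f_B·(-23.7) + f_C·(-60.7) = -34.9 − (-14.149) = -20.751
Substitute f_C = 0.497 − f_B:
f_B·(-23.7 − -60.7) = -20.751 − 0.497×(-60.7) = 9.417
f_B = 9.417 / 37.0 = 0.2545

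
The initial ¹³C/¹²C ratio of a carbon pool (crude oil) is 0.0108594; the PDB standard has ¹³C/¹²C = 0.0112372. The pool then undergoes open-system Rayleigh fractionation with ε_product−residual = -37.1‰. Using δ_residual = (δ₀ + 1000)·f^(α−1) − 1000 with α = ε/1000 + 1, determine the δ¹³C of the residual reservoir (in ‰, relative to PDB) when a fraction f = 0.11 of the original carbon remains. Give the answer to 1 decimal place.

δ₀ = (0.0108594/0.0112372 − 1)×1000 = (0.966380 − 1)×1000 = -33.620‰
α − 1 = ε/1000 = -0.0371
f^(α−1) = 0.11^(-0.0371) = 1.085336
δ_res = (-33.620 + 1000) × 1.085336 − 1000 = 1048.847 − 1000 = 48.85‰

48.8‰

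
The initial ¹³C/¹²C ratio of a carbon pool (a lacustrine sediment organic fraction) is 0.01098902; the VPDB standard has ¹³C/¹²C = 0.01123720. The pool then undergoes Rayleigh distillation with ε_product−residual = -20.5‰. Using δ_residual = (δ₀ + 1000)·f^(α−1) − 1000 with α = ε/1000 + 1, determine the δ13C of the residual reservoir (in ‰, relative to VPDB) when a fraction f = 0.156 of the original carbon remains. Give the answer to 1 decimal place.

15.9‰

δ₀ = (0.01098902/0.01123720 − 1)×1000 = (0.977914 − 1)×1000 = -22.086‰
α − 1 = ε/1000 = -0.0205
f^(α−1) = 0.156^(-0.0205) = 1.038822
δ_res = (-22.086 + 1000) × 1.038822 − 1000 = 1015.879 − 1000 = 15.88‰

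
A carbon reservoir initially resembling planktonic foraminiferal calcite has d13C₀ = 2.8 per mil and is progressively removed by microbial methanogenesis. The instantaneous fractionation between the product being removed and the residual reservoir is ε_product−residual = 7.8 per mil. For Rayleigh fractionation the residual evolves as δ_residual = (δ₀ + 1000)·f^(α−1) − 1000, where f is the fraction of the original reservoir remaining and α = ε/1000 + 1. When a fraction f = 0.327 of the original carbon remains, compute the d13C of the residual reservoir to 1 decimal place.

Rayleigh residual: δ_res = (δ₀ + 1000)·f^(α−1) − 1000
α = ε/1000 + 1 = 1.00780, so α − 1 = 0.00780
f^(α−1) = 0.327^(0.00780) = 0.991319
δ_res = (2.8 + 1000) × 0.991319 − 1000 = 994.095 − 1000 = -5.91 per mil

-5.9 per mil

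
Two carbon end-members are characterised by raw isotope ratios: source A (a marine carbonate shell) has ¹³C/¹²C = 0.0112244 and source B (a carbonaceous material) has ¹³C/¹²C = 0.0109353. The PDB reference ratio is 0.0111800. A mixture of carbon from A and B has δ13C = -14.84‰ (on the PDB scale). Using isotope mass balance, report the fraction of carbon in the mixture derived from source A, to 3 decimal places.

0.273

δ_A = (0.0112244/0.0111800 − 1)×1000 = (1.003971 − 1)×1000 = 3.971‰
δ_B = (0.0109353/0.0111800 − 1)×1000 = (0.978113 − 1)×1000 = -21.887‰
f_A = (δ_mix − δ_B)/(δ_A − δ_B) = (-14.84 − (-21.887))/(3.971 − (-21.887))
f_A = 7.047 / 25.859 = 0.2725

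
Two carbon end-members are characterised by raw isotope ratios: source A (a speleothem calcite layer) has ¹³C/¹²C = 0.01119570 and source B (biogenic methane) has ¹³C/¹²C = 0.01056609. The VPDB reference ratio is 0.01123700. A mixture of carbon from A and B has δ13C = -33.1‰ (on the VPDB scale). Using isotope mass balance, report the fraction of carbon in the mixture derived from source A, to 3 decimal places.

0.475

δ_A = (0.01119570/0.01123700 − 1)×1000 = (0.996325 − 1)×1000 = -3.675‰
δ_B = (0.01056609/0.01123700 − 1)×1000 = (0.940295 − 1)×1000 = -59.705‰
f_A = (δ_mix − δ_B)/(δ_A − δ_B) = (-33.1 − (-59.705))/(-3.675 − (-59.705))
f_A = 26.605 / 56.030 = 0.4748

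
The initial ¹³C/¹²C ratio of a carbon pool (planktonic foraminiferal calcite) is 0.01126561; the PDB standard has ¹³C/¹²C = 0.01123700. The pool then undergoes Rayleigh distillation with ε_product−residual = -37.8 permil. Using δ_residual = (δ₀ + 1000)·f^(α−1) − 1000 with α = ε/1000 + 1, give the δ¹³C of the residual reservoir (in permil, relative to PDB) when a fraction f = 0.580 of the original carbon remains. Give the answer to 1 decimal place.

23.4 permil

δ₀ = (0.01126561/0.01123700 − 1)×1000 = (1.002546 − 1)×1000 = 2.546 permil
α − 1 = ε/1000 = -0.0378
f^(α−1) = 0.580^(-0.0378) = 1.020804
δ_res = (2.546 + 1000) × 1.020804 − 1000 = 1023.403 − 1000 = 23.40 permil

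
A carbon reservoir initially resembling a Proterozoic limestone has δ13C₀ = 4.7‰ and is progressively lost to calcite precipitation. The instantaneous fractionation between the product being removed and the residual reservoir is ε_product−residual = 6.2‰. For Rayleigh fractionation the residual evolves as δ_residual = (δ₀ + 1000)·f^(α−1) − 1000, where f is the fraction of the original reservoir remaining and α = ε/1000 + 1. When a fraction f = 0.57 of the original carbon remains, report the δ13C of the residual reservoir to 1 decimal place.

Rayleigh residual: δ_res = (δ₀ + 1000)·f^(α−1) − 1000
α = ε/1000 + 1 = 1.00620, so α − 1 = 0.00620
f^(α−1) = 0.57^(0.00620) = 0.996521
δ_res = (4.7 + 1000) × 0.996521 − 1000 = 1001.205 − 1000 = 1.20‰

1.2‰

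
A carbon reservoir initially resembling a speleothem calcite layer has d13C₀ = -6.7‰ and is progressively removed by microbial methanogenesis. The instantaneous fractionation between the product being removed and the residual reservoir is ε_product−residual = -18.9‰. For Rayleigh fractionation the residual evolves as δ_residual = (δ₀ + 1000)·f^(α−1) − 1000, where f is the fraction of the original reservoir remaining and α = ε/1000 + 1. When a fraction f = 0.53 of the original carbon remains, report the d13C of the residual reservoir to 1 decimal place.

Rayleigh residual: δ_res = (δ₀ + 1000)·f^(α−1) − 1000
α = ε/1000 + 1 = 0.98110, so α − 1 = -0.01890
f^(α−1) = 0.53^(-0.01890) = 1.012071
δ_res = (-6.7 + 1000) × 1.012071 − 1000 = 1005.291 − 1000 = 5.29‰

5.3‰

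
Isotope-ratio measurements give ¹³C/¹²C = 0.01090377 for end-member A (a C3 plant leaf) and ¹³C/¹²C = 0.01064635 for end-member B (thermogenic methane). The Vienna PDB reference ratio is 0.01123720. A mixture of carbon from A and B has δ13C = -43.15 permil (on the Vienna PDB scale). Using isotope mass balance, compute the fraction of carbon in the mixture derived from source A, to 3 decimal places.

0.412

δ_A = (0.01090377/0.01123720 − 1)×1000 = (0.970328 − 1)×1000 = -29.672 permil
δ_B = (0.01064635/0.01123720 − 1)×1000 = (0.947420 − 1)×1000 = -52.580 permil
f_A = (δ_mix − δ_B)/(δ_A − δ_B) = (-43.15 − (-52.580))/(-29.672 − (-52.580))
f_A = 9.430 / 22.908 = 0.4116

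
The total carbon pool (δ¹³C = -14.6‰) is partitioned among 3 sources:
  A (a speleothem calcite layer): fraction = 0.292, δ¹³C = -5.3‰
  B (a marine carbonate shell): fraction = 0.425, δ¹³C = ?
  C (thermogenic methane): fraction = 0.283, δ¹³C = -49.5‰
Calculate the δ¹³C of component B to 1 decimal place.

2.2‰

Isotope mass balance: δ_bulk = Σ fᵢ·δᵢ.
-14.6 = 0.292×(-5.3) + 0.425×δ_B + 0.283×(-49.5)
0.425·δ_B = -14.6 − (-15.556) = 0.956
δ_B = 0.956 / 0.425 = 2.25‰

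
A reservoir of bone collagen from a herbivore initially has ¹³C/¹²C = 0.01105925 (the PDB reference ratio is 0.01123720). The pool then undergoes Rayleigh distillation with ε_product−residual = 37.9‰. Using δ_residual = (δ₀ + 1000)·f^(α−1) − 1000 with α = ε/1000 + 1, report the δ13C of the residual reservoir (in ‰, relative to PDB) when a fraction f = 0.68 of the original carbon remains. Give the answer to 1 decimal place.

-30.1‰

δ₀ = (0.01105925/0.01123720 − 1)×1000 = (0.984164 − 1)×1000 = -15.836‰
α − 1 = ε/1000 = 0.0379
f^(α−1) = 0.68^(0.0379) = 0.985490
δ_res = (-15.836 + 1000) × 0.985490 − 1000 = 969.884 − 1000 = -30.12‰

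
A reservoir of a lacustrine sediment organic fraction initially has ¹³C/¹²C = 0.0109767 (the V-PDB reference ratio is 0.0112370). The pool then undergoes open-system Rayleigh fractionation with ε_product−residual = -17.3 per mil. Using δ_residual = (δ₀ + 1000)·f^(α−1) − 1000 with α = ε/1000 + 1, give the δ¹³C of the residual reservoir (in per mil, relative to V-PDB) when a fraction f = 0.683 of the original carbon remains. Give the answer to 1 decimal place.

δ₀ = (0.0109767/0.0112370 − 1)×1000 = (0.976835 − 1)×1000 = -23.165 per mil
α − 1 = ε/1000 = -0.0173
f^(α−1) = 0.683^(-0.0173) = 1.006618
δ_res = (-23.165 + 1000) × 1.006618 − 1000 = 983.300 − 1000 = -16.70 per mil

-16.7 per mil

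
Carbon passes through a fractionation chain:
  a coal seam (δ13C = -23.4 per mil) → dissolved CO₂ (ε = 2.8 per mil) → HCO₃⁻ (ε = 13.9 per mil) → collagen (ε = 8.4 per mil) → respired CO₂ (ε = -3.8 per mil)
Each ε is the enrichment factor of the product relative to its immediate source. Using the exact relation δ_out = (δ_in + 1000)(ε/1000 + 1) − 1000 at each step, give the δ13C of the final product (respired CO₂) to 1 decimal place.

step 1: δ = (-23.40 + 1000)·(2.8/1000 + 1) − 1000 = -20.67 per mil
step 2: δ = (-20.67 + 1000)·(13.9/1000 + 1) − 1000 = -7.05 per mil
step 3: δ = (-7.05 + 1000)·(8.4/1000 + 1) − 1000 = 1.29 per mil
step 4: δ = (1.29 + 1000)·(-3.8/1000 + 1) − 1000 = -2.52 per mil

-2.5 per mil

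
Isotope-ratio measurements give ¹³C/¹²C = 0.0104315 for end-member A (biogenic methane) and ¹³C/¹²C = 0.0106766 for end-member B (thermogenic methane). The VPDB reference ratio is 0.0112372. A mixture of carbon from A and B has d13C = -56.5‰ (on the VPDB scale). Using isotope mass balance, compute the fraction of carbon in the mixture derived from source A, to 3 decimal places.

0.303

δ_A = (0.0104315/0.0112372 − 1)×1000 = (0.928301 − 1)×1000 = -71.699‰
δ_B = (0.0106766/0.0112372 − 1)×1000 = (0.950112 − 1)×1000 = -49.888‰
f_A = (δ_mix − δ_B)/(δ_A − δ_B) = (-56.5 − (-49.888))/(-71.699 − (-49.888))
f_A = -6.612 / -21.811 = 0.3031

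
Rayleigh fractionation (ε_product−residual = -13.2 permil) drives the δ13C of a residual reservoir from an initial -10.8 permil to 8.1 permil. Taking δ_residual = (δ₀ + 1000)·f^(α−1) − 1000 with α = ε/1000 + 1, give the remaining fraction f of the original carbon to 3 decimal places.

α − 1 = ε/1000 = -0.0132
(δ_res + 1000)/(δ₀ + 1000) = (8.1 + 1000)/(-10.8 + 1000) = 1008.1/989.2 = 1.019106
f = 1.019106^(1/-0.0132) = exp(ln(1.019106)/-0.0132) = exp(0.01893/-0.0132)
f = exp(-1.4338) = 0.2384

0.238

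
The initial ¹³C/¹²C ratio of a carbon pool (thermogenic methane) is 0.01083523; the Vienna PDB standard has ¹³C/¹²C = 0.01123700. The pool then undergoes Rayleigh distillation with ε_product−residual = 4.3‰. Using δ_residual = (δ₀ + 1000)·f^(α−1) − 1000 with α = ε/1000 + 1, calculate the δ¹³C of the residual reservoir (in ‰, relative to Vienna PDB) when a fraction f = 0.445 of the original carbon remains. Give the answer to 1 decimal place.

δ₀ = (0.01083523/0.01123700 − 1)×1000 = (0.964246 − 1)×1000 = -35.754‰
α − 1 = ε/1000 = 0.0043
f^(α−1) = 0.445^(0.0043) = 0.996524
δ_res = (-35.754 + 1000) × 0.996524 − 1000 = 960.894 − 1000 = -39.11‰

-39.1‰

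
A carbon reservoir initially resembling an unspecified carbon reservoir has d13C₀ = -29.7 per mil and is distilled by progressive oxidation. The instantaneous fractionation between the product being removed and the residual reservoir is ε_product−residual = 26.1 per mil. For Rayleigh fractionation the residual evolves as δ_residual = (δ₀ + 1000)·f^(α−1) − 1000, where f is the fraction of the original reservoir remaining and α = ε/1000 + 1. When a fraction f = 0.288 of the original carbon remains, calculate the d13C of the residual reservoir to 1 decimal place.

-60.7 per mil

Rayleigh residual: δ_res = (δ₀ + 1000)·f^(α−1) − 1000
α = ε/1000 + 1 = 1.02610, so α − 1 = 0.02610
f^(α−1) = 0.288^(0.02610) = 0.968033
δ_res = (-29.7 + 1000) × 0.968033 − 1000 = 939.282 − 1000 = -60.72 per mil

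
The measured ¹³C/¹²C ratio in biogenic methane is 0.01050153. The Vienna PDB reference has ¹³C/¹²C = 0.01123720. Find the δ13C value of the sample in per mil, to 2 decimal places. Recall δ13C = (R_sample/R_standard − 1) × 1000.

δ13C = (R_sample / R_standard − 1) × 1000
R_sample / R_standard = 0.01050153 / 0.01123720 = 0.934533
δ13C = (0.934533 − 1) × 1000 = -65.467 per mil

-65.47 per mil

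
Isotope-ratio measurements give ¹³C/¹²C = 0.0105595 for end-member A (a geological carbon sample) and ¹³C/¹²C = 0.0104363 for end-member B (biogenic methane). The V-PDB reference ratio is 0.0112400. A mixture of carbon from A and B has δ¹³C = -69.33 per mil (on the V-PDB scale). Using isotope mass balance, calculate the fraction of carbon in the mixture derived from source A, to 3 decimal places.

0.198

δ_A = (0.0105595/0.0112400 − 1)×1000 = (0.939457 − 1)×1000 = -60.543 per mil
δ_B = (0.0104363/0.0112400 − 1)×1000 = (0.928496 − 1)×1000 = -71.504 per mil
f_A = (δ_mix − δ_B)/(δ_A − δ_B) = (-69.33 − (-71.504))/(-60.543 − (-71.504))
f_A = 2.174 / 10.961 = 0.1983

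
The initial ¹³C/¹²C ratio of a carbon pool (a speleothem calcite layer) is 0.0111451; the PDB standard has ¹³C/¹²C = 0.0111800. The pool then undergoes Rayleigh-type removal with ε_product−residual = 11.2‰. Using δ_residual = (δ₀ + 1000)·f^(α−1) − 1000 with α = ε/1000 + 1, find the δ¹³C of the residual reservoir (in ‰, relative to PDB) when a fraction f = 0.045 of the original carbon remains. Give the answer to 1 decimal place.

δ₀ = (0.0111451/0.0111800 − 1)×1000 = (0.996878 − 1)×1000 = -3.122‰
α − 1 = ε/1000 = 0.0112
f^(α−1) = 0.045^(0.0112) = 0.965864
δ_res = (-3.122 + 1000) × 0.965864 − 1000 = 962.849 − 1000 = -37.15‰

-37.2‰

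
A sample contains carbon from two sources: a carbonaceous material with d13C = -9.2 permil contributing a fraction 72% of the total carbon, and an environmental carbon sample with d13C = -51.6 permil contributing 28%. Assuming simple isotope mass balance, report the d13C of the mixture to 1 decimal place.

-21.1 permil

δ_mix = f_A·δ_A + f_B·δ_B
δ_mix = 0.72 × (-9.2) + 0.28 × (-51.6)
δ_mix = -6.62 + -14.45 = -21.07 permil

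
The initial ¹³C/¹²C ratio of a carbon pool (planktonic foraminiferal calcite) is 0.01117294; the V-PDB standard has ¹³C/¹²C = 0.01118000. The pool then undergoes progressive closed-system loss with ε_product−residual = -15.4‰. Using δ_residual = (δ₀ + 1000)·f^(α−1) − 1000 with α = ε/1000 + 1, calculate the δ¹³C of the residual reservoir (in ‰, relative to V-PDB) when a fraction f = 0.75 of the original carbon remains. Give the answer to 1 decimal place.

3.8‰

δ₀ = (0.01117294/0.01118000 − 1)×1000 = (0.999369 − 1)×1000 = -0.631‰
α − 1 = ε/1000 = -0.0154
f^(α−1) = 0.75^(-0.0154) = 1.004440
δ_res = (-0.631 + 1000) × 1.004440 − 1000 = 1003.806 − 1000 = 3.81‰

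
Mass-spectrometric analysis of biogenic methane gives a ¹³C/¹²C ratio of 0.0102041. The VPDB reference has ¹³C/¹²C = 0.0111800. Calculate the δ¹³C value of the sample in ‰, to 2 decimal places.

δ¹³C = (R_sample / R_standard − 1) × 1000
R_sample / R_standard = 0.0102041 / 0.0111800 = 0.912710
δ¹³C = (0.912710 − 1) × 1000 = -87.290‰

-87.29‰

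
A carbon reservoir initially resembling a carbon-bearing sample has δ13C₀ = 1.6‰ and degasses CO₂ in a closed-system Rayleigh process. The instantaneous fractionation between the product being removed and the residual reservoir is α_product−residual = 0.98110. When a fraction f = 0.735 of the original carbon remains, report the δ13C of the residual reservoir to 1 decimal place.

7.4‰

Rayleigh residual: δ_res = (δ₀ + 1000)·f^(α−1) − 1000
α − 1 = -0.01890
f^(α−1) = 0.735^(-0.01890) = 1.005836
δ_res = (1.6 + 1000) × 1.005836 − 1000 = 1007.445 − 1000 = 7.45‰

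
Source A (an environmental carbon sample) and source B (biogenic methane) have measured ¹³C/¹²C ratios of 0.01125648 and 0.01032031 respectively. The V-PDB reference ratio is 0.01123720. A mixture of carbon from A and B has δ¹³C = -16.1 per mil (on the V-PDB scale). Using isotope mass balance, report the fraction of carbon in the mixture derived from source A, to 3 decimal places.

δ_A = (0.01125648/0.01123720 − 1)×1000 = (1.001716 − 1)×1000 = 1.716 per mil
δ_B = (0.01032031/0.01123720 − 1)×1000 = (0.918406 − 1)×1000 = -81.594 per mil
f_A = (δ_mix − δ_B)/(δ_A − δ_B) = (-16.1 − (-81.594))/(1.716 − (-81.594))
f_A = 65.494 / 83.310 = 0.7862

0.786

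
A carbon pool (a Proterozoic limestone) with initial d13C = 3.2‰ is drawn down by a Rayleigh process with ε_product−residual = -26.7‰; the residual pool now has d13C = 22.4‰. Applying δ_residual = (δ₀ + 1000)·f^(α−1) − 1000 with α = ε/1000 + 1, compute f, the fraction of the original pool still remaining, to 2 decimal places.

0.49

α − 1 = ε/1000 = -0.0267
(δ_res + 1000)/(δ₀ + 1000) = (22.4 + 1000)/(3.2 + 1000) = 1022.4/1003.2 = 1.019139
f = 1.019139^(1/-0.0267) = exp(ln(1.019139)/-0.0267) = exp(0.01896/-0.0267)
f = exp(-0.7100) = 0.4916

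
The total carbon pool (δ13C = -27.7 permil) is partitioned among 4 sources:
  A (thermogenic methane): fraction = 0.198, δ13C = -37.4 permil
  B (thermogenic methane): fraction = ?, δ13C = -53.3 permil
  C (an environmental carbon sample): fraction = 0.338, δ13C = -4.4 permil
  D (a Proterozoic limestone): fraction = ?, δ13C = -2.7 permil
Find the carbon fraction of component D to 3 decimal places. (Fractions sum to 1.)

Let f_D and f_B be the unknown fractions; fractions sum to 1 so f_D + f_B = 0.464.
Mass balance: Σ fᵢ·δᵢ = δ_bulk ⇒ f_D·(-2.7) + f_B·(-53.3) = -27.7 − (-8.892) = -18.808
Substitute f_B = 0.464 − f_D:
f_D·(-2.7 − -53.3) = -18.808 − 0.464×(-53.3) = 5.924
f_D = 5.924 / 50.6 = 0.1171

0.117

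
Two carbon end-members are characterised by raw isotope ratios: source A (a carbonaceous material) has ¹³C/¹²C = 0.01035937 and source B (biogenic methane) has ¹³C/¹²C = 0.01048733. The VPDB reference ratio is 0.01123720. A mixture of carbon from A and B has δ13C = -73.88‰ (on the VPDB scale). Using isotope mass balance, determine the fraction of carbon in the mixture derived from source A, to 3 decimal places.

0.628

δ_A = (0.01035937/0.01123720 − 1)×1000 = (0.921882 − 1)×1000 = -78.118‰
δ_B = (0.01048733/0.01123720 − 1)×1000 = (0.933269 − 1)×1000 = -66.731‰
f_A = (δ_mix − δ_B)/(δ_A − δ_B) = (-73.88 − (-66.731))/(-78.118 − (-66.731))
f_A = -7.149 / -11.387 = 0.6278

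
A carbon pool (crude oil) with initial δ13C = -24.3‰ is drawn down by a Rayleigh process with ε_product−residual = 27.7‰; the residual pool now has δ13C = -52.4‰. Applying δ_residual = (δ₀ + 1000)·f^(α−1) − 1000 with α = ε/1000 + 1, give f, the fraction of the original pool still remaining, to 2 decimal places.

0.35

α − 1 = ε/1000 = 0.0277
(δ_res + 1000)/(δ₀ + 1000) = (-52.4 + 1000)/(-24.3 + 1000) = 947.6/975.7 = 0.971200
f = 0.971200^(1/0.0277) = exp(ln(0.971200)/0.0277) = exp(-0.02922/0.0277)
f = exp(-1.0550) = 0.3482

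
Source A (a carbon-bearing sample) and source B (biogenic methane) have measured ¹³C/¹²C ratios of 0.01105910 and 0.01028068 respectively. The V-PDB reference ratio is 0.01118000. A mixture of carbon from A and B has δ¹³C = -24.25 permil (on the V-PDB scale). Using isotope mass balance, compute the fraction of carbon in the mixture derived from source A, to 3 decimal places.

δ_A = (0.01105910/0.01118000 − 1)×1000 = (0.989186 − 1)×1000 = -10.814 permil
δ_B = (0.01028068/0.01118000 − 1)×1000 = (0.919560 − 1)×1000 = -80.440 permil
f_A = (δ_mix − δ_B)/(δ_A − δ_B) = (-24.25 − (-80.440))/(-10.814 − (-80.440))
f_A = 56.190 / 69.626 = 0.8070

0.807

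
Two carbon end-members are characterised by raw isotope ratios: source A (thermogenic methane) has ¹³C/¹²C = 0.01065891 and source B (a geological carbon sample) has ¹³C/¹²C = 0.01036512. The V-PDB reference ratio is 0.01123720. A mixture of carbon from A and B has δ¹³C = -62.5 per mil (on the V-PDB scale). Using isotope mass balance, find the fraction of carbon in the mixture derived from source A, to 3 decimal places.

0.578

δ_A = (0.01065891/0.01123720 − 1)×1000 = (0.948538 − 1)×1000 = -51.462 per mil
δ_B = (0.01036512/0.01123720 − 1)×1000 = (0.922393 − 1)×1000 = -77.607 per mil
f_A = (δ_mix − δ_B)/(δ_A − δ_B) = (-62.5 − (-77.607))/(-51.462 − (-77.607))
f_A = 15.107 / 26.144 = 0.5778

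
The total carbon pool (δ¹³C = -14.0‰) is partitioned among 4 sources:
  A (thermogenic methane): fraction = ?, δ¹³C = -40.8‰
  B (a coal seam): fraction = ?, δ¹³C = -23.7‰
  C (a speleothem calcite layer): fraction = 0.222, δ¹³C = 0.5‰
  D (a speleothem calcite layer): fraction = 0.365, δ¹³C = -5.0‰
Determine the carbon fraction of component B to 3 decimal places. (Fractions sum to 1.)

0.267

Let f_B and f_A be the unknown fractions; fractions sum to 1 so f_B + f_A = 0.413.
Mass balance: Σ fᵢ·δᵢ = δ_bulk ⇒ f_B·(-23.7) + f_A·(-40.8) = -14.0 − (-1.714) = -12.286
Substitute f_A = 0.413 − f_B:
f_B·(-23.7 − -40.8) = -12.286 − 0.413×(-40.8) = 4.564
f_B = 4.564 / 17.1 = 0.2669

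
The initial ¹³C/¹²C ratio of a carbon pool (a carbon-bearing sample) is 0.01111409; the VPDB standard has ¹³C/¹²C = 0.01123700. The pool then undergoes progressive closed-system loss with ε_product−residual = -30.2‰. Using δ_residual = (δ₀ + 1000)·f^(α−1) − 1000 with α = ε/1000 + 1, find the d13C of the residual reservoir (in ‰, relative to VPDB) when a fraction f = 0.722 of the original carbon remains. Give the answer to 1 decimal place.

-1.2‰

δ₀ = (0.01111409/0.01123700 − 1)×1000 = (0.989062 − 1)×1000 = -10.938‰
α − 1 = ε/1000 = -0.0302
f^(α−1) = 0.722^(-0.0302) = 1.009886
δ_res = (-10.938 + 1000) × 1.009886 − 1000 = 998.839 − 1000 = -1.16‰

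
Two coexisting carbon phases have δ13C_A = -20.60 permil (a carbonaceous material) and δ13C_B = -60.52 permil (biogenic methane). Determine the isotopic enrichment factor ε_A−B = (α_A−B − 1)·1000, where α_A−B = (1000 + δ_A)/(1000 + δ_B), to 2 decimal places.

42.49 permil

α_A−B = (1000 + -20.60) / (1000 + -60.52) = 979.40 / 939.48 = 1.042492
ε_A−B = (1.042492 − 1) × 1000 = 42.492 permil
(The approximation ε ≈ δ_A − δ_B would give 39.92 permil.)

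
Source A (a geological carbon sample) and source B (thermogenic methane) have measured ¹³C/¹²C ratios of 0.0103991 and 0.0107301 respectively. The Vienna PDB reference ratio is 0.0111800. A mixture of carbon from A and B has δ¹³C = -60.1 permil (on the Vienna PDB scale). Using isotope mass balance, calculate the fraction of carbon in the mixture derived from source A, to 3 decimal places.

0.671

δ_A = (0.0103991/0.0111800 − 1)×1000 = (0.930152 − 1)×1000 = -69.848 permil
δ_B = (0.0107301/0.0111800 − 1)×1000 = (0.959758 − 1)×1000 = -40.242 permil
f_A = (δ_mix − δ_B)/(δ_A − δ_B) = (-60.1 − (-40.242))/(-69.848 − (-40.242))
f_A = -19.858 / -29.606 = 0.6707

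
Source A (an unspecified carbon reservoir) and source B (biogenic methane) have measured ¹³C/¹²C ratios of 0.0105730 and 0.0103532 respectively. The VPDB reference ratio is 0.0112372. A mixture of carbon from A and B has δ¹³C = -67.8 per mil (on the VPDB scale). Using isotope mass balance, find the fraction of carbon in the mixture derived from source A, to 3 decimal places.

0.556

δ_A = (0.0105730/0.0112372 − 1)×1000 = (0.940893 − 1)×1000 = -59.107 per mil
δ_B = (0.0103532/0.0112372 − 1)×1000 = (0.921333 − 1)×1000 = -78.667 per mil
f_A = (δ_mix − δ_B)/(δ_A − δ_B) = (-67.8 − (-78.667))/(-59.107 − (-78.667))
f_A = 10.867 / 19.560 = 0.5556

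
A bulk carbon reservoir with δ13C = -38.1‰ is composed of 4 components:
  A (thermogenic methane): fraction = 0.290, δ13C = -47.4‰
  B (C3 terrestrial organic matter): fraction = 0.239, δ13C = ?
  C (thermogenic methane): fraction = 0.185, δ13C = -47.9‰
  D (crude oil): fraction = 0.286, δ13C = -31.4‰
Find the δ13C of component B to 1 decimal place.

-27.2‰

Isotope mass balance: δ_bulk = Σ fᵢ·δᵢ.
-38.1 = 0.290×(-47.4) + 0.239×δ_B + 0.185×(-47.9) + 0.286×(-31.4)
0.239·δ_B = -38.1 − (-31.588) = -6.512
δ_B = -6.512 / 0.239 = -27.25‰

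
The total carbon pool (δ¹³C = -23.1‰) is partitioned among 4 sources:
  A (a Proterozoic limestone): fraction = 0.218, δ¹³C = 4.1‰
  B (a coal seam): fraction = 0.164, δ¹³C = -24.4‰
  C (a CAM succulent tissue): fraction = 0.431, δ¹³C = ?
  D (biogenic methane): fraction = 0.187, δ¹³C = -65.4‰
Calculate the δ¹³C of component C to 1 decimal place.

-18.0‰

Isotope mass balance: δ_bulk = Σ fᵢ·δᵢ.
-23.1 = 0.218×(4.1) + 0.164×(-24.4) + 0.431×δ_C + 0.187×(-65.4)
0.431·δ_C = -23.1 − (-15.338) = -7.762
δ_C = -7.762 / 0.431 = -18.01‰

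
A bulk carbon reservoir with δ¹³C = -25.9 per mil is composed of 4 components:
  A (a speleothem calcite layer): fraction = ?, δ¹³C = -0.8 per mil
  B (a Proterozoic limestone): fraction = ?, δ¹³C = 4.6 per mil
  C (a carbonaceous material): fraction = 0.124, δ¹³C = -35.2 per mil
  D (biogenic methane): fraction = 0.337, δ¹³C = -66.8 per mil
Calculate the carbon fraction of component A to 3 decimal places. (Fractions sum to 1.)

0.278

Let f_A and f_B be the unknown fractions; fractions sum to 1 so f_A + f_B = 0.539.
Mass balance: Σ fᵢ·δᵢ = δ_bulk ⇒ f_A·(-0.8) + f_B·(4.6) = -25.9 − (-26.876) = 0.976
Substitute f_B = 0.539 − f_A:
f_A·(-0.8 − 4.6) = 0.976 − 0.539×(4.6) = -1.503
f_A = -1.503 / -5.4 = 0.2783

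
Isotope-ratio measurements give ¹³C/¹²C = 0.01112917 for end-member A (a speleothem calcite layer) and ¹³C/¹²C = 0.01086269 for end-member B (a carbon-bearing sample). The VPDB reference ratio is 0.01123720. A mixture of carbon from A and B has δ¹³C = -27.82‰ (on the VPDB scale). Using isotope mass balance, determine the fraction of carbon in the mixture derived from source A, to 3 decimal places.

0.232

δ_A = (0.01112917/0.01123720 − 1)×1000 = (0.990386 − 1)×1000 = -9.614‰
δ_B = (0.01086269/0.01123720 − 1)×1000 = (0.966672 − 1)×1000 = -33.328‰
f_A = (δ_mix − δ_B)/(δ_A − δ_B) = (-27.82 − (-33.328))/(-9.614 − (-33.328))
f_A = 5.508 / 23.714 = 0.2323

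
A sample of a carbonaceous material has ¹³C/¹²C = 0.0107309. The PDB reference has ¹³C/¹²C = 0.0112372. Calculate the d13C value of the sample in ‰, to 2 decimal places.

d13C = (R_sample / R_standard − 1) × 1000
R_sample / R_standard = 0.0107309 / 0.0112372 = 0.954944
d13C = (0.954944 − 1) × 1000 = -45.056‰

-45.06‰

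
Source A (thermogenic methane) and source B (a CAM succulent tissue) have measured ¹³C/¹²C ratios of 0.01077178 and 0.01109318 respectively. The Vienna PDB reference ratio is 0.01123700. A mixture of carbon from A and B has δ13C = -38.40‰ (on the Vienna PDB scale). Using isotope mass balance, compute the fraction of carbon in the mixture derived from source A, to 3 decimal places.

δ_A = (0.01077178/0.01123700 − 1)×1000 = (0.958599 − 1)×1000 = -41.401‰
δ_B = (0.01109318/0.01123700 − 1)×1000 = (0.987201 − 1)×1000 = -12.799‰
f_A = (δ_mix − δ_B)/(δ_A − δ_B) = (-38.40 − (-12.799))/(-41.401 − (-12.799))
f_A = -25.601 / -28.602 = 0.8951

0.895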